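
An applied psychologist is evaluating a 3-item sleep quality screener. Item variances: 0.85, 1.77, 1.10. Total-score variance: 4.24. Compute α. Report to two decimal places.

Σσ²ᵢ = 0.85 + 1.77 + 1.10 = 3.72
α = (k/(k−1))·(1 − Σσ²ᵢ/Var(T)) = (3/2)·(1 − 3.72/4.24) = 0.18

α = 0.18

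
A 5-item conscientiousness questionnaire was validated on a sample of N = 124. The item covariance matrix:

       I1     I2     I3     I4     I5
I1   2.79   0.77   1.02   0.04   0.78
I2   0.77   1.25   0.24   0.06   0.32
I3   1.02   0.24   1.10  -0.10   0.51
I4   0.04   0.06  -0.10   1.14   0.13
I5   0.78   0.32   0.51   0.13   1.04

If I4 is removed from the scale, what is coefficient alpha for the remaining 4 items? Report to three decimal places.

Remaining items: I1, I2, I3, I5 (k = 4).
sum of item variances = 2.79 + 1.25 + 1.10 + 1.04 = 6.18
Var(T) = 6.18 + 2 × 3.64 = 13.46
α (item deleted) = (4/3)·(1 − 6.18/13.46) = 0.721

coefficient alpha = 0.721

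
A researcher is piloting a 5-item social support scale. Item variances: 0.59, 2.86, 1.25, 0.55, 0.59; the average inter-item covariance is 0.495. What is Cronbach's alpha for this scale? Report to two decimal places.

Σσᵢ² = 0.59 + 2.86 + 1.25 + 0.55 + 0.59 = 5.84
Sum of the 10 distinct covariances = 10 × 0.495 = 4.950
σ²_T = Σσᵢ² + 2·Σcov = 5.84 + 2 × 4.950 = 15.740
α = (5/4)·(1 − 5.84/15.740) = 0.79

Cronbach's alpha = 0.79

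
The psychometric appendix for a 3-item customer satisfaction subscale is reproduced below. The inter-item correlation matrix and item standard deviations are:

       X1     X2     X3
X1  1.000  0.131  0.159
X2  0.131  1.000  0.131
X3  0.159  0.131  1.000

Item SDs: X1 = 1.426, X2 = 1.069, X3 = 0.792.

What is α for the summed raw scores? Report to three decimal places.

α = 0.307

Σσ²ᵢ = 1.426² + 1.069² + 0.792² = 3.8035
Covariances σ_ij = r_ij · s_i · s_j:
  σ(X1,X2) = 0.131 × 1.426 × 1.069 = 0.1997
  σ(X1,X3) = 0.159 × 1.426 × 0.792 = 0.1796
  σ(X2,X3) = 0.131 × 1.069 × 0.792 = 0.1109
σ²_T = Σσ²ᵢ + 2·Σσ_ij = 3.8035 + 2 × 0.4902 = 4.7839
α = (3/2)·(1 − 3.8035/4.7839) = 0.307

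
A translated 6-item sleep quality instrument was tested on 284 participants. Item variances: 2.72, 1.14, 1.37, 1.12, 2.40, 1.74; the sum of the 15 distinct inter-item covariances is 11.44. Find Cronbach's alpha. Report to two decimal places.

Cronbach's alpha = 0.82

ΣVar(i) = 2.72 + 1.14 + 1.37 + 1.12 + 2.40 + 1.74 = 10.49
Sum of distinct covariances = 11.44
Var(T) = ΣVar(i) + 2·Σcov = 10.49 + 2 × 11.44 = 33.37
α = (6/5)·(1 − 10.49/33.37) = 0.82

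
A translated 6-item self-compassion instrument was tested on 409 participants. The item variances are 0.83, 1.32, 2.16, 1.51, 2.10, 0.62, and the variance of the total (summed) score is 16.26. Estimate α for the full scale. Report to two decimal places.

α = 0.57

Σσᵢ² = 0.83 + 1.32 + 2.16 + 1.51 + 2.10 + 0.62 = 8.54
α = (k/(k−1))·(1 − Σσᵢ²/σ²_total) = (6/5)·(1 − 8.54/16.26) = 0.57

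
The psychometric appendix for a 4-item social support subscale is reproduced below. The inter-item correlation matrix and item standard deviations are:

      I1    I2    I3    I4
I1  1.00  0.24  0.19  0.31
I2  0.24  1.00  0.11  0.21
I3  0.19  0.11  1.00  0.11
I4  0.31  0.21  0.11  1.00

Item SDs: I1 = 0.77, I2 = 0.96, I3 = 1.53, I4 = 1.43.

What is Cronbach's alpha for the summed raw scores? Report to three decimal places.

Σσ²ᵢ = 0.77² + 0.96² + 1.53² + 1.43² = 5.9003
Covariances σ_ij = r_ij · s_i · s_j:
  σ(I1,I2) = 0.24 × 0.77 × 0.96 = 0.1774
  σ(I1,I3) = 0.19 × 0.77 × 1.53 = 0.2238
  σ(I1,I4) = 0.31 × 0.77 × 1.43 = 0.3413
  σ(I2,I3) = 0.11 × 0.96 × 1.53 = 0.1616
  σ(I2,I4) = 0.21 × 0.96 × 1.43 = 0.2883
  σ(I3,I4) = 0.11 × 1.53 × 1.43 = 0.2407
σ²_T = Σσ²ᵢ + 2·Σσ_ij = 5.9003 + 2 × 1.4331 = 8.7665
α = (4/3)·(1 − 5.9003/8.7665) = 0.436

α = 0.436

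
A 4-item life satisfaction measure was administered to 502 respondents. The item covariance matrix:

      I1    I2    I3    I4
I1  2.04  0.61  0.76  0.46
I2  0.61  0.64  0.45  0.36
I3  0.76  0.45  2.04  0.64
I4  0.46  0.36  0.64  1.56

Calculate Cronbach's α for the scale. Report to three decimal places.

Σσᵢ² = 2.04 + 0.64 + 2.04 + 1.56 = 6.28
Sum of the distinct covariances = 3.28
total variance = 6.28 + 2 × 3.28 = 12.84
α = (k/(k−1))·(1 − Σσᵢ²/total variance) = (4/3)·(1 − 6.28/12.84) = 0.681

α = 0.681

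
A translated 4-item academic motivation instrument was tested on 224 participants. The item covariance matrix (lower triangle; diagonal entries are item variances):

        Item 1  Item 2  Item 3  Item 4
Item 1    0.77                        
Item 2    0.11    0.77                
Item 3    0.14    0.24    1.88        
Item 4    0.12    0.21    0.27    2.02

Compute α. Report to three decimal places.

α = 0.381

Σσ²ᵢ = 0.77 + 0.77 + 1.88 + 2.02 = 5.44
Sum of the distinct covariances = 1.09
total variance = 5.44 + 2 × 1.09 = 7.62
α = (k/(k−1))·(1 − Σσ²ᵢ/total variance) = (4/3)·(1 − 5.44/7.62) = 0.381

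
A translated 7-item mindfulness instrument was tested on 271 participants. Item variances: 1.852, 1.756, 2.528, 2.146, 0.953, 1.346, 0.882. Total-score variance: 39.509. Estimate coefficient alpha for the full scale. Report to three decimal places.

α = 0.828

Σσᵢ² = 1.852 + 1.756 + 2.528 + 2.146 + 0.953 + 1.346 + 0.882 = 11.463
α = (k/(k−1))·(1 − Σσᵢ²/σ²_total) = (7/6)·(1 − 11.463/39.509) = 0.828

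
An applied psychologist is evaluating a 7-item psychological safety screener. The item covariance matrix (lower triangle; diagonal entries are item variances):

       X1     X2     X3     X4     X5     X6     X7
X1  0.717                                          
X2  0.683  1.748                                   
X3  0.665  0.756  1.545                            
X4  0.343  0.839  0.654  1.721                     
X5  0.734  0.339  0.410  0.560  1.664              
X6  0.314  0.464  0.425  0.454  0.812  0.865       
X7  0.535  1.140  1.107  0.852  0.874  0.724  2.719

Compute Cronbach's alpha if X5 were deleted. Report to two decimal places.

Remaining items: X1, X2, X3, X4, X6, X7 (k = 6).
ΣVar(i) = 0.717 + 1.748 + 1.545 + 1.721 + 0.865 + 2.719 = 9.315
Var(T) = 9.315 + 2 × 9.955 = 29.225
α (item deleted) = (6/5)·(1 − 9.315/29.225) = 0.82

Cronbach's alpha = 0.82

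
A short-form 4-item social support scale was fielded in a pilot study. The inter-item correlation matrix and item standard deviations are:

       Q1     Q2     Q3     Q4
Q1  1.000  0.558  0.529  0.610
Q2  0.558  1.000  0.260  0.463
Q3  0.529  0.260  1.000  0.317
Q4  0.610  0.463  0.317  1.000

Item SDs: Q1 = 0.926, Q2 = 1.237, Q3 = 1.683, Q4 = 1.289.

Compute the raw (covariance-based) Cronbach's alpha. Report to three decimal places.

Σσ²ᵢ = 0.926² + 1.237² + 1.683² + 1.289² = 6.8817
Covariances σ_ij = r_ij · s_i · s_j:
  σ(Q1,Q2) = 0.558 × 0.926 × 1.237 = 0.6392
  σ(Q1,Q3) = 0.529 × 0.926 × 1.683 = 0.8244
  σ(Q1,Q4) = 0.610 × 0.926 × 1.289 = 0.7281
  σ(Q2,Q3) = 0.260 × 1.237 × 1.683 = 0.5413
  σ(Q2,Q4) = 0.463 × 1.237 × 1.289 = 0.7383
  σ(Q3,Q4) = 0.317 × 1.683 × 1.289 = 0.6877
σ²_T = Σσ²ᵢ + 2·Σσ_ij = 6.8817 + 2 × 4.1590 = 15.1997
α = (4/3)·(1 − 6.8817/15.1997) = 0.730

α = 0.730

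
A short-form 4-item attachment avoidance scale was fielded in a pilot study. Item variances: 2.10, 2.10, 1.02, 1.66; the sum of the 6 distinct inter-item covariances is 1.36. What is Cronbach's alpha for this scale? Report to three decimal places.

ΣVar(i) = 2.10 + 2.10 + 1.02 + 1.66 = 6.88
Sum of distinct covariances = 1.36
σ²_total = ΣVar(i) + 2·Σcov = 6.88 + 2 × 1.36 = 9.60
α = (4/3)·(1 − 6.88/9.60) = 0.378

Cronbach's alpha = 0.378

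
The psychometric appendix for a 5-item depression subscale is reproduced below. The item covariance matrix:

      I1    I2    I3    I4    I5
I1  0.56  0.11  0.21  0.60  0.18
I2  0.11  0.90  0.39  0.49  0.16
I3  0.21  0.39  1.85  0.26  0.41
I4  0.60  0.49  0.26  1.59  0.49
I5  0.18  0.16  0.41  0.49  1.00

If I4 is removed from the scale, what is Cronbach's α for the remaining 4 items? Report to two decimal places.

Remaining items: I1, I2, I3, I5 (k = 4).
Σσ²ᵢ = 0.56 + 0.90 + 1.85 + 1.00 = 4.31
total variance = 4.31 + 2 × 1.46 = 7.23
α (item deleted) = (4/3)·(1 − 4.31/7.23) = 0.54

α = 0.54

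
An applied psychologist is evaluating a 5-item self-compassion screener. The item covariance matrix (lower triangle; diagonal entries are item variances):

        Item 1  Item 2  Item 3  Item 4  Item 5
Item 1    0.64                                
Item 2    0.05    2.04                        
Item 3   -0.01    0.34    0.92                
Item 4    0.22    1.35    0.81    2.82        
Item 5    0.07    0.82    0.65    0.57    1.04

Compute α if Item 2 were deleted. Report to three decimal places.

Remaining items: Item 1, Item 3, Item 4, Item 5 (k = 4).
ΣVar(i) = 0.64 + 0.92 + 2.82 + 1.04 = 5.42
Var(T) = 5.42 + 2 × 2.31 = 10.04
α (item deleted) = (4/3)·(1 − 5.42/10.04) = 0.614

α = 0.614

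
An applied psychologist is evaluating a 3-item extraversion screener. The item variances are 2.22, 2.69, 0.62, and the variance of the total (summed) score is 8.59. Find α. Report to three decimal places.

Σσ²ᵢ = 2.22 + 2.69 + 0.62 = 5.53
α = (k/(k−1))·(1 − Σσ²ᵢ/total variance) = (3/2)·(1 − 5.53/8.59) = 0.534

α = 0.534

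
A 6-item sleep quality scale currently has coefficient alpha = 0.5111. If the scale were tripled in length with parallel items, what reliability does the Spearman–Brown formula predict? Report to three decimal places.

Length factor m = 3
α' = m·α / (1 + (m−1)·α)
   = 3 × 0.5111 / (1 + (3 − 1) × 0.5111)
   = 1.5333 / 2.0222 = 0.758

predicted reliability = 0.758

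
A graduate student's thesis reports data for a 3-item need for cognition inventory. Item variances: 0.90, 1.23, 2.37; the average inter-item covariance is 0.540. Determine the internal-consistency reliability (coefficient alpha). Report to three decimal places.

ΣVar(i) = 0.90 + 1.23 + 2.37 = 4.50
Sum of the 3 distinct covariances = 3 × 0.540 = 1.620
σ²_T = ΣVar(i) + 2·Σcov = 4.50 + 2 × 1.620 = 7.740
α = (3/2)·(1 − 4.50/7.740) = 0.628

coefficient alpha = 0.628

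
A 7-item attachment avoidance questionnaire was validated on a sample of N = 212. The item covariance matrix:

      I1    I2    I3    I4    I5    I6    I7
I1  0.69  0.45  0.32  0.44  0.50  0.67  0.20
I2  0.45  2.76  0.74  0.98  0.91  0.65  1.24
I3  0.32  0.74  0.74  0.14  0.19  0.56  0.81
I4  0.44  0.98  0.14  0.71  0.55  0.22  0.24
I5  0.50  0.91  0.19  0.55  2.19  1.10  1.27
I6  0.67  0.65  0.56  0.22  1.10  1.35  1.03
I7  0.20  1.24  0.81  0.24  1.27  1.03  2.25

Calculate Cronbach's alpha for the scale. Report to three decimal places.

ΣVar(i) = 0.69 + 2.76 + 0.74 + 0.71 + 2.19 + 1.35 + 2.25 = 10.69
Sum of off-diagonal covariances = 13.21
σ²_total = 10.69 + 2 × 13.21 = 37.11
α = (k/(k−1))·(1 − ΣVar(i)/σ²_total) = (7/6)·(1 − 10.69/37.11) = 0.831

Cronbach's alpha = 0.831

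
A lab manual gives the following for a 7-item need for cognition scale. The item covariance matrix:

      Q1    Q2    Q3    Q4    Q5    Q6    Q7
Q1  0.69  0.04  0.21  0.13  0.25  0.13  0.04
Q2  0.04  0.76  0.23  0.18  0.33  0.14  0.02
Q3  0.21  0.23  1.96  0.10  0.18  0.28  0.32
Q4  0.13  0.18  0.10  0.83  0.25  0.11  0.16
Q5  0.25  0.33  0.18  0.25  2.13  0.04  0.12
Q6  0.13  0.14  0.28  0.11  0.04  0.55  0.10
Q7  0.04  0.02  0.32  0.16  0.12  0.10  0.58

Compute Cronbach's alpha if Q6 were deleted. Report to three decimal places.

Remaining items: Q1, Q2, Q3, Q4, Q5, Q7 (k = 6).
sum of item variances = 0.69 + 0.76 + 1.96 + 0.83 + 2.13 + 0.58 = 6.95
σ²_total = 6.95 + 2 × 2.56 = 12.07
α (item deleted) = (6/5)·(1 − 6.95/12.07) = 0.509

Cronbach's alpha = 0.509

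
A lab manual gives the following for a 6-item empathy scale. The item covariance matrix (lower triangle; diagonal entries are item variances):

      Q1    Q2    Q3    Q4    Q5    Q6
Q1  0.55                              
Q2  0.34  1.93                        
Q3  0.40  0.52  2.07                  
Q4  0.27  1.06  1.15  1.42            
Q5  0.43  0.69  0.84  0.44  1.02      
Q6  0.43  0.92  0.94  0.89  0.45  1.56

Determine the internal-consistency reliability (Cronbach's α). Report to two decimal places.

Σσ²ᵢ = 0.55 + 1.93 + 2.07 + 1.42 + 1.02 + 1.56 = 8.55
Sum of the distinct covariances = 9.77
σ²_total = 8.55 + 2 × 9.77 = 28.09
α = (k/(k−1))·(1 − Σσ²ᵢ/σ²_total) = (6/5)·(1 − 8.55/28.09) = 0.83

Cronbach's α = 0.83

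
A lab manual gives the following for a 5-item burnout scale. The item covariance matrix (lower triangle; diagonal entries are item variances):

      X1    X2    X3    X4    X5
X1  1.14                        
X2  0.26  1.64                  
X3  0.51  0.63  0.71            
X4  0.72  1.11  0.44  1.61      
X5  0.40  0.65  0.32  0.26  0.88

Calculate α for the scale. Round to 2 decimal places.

ΣVar(i) = 1.14 + 1.64 + 0.71 + 1.61 + 0.88 = 5.98
Sum of off-diagonal covariances = 5.30
Var(T) = 5.98 + 2 × 5.30 = 16.58
α = (k/(k−1))·(1 − ΣVar(i)/Var(T)) = (5/4)·(1 − 5.98/16.58) = 0.80

α = 0.80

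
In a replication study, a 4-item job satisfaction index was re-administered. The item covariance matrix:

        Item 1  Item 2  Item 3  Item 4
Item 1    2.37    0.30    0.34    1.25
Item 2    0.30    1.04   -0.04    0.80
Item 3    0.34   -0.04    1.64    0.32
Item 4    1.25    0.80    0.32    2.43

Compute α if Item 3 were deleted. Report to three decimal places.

Remaining items: Item 1, Item 2, Item 4 (k = 3).
Σσᵢ² = 2.37 + 1.04 + 2.43 = 5.84
Var(T) = 5.84 + 2 × 2.35 = 10.54
α (item deleted) = (3/2)·(1 − 5.84/10.54) = 0.669

α = 0.669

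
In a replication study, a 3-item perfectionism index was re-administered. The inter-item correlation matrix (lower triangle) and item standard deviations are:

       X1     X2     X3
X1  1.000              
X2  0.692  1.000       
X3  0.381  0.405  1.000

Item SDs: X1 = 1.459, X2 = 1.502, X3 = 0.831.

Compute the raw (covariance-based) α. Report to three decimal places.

α = 0.742

Σσ²ᵢ = 1.459² + 1.502² + 0.831² = 5.0752
Covariances σ_ij = r_ij · s_i · s_j:
  σ(X1,X2) = 0.692 × 1.459 × 1.502 = 1.5165
  σ(X1,X3) = 0.381 × 1.459 × 0.831 = 0.4619
  σ(X2,X3) = 0.405 × 1.502 × 0.831 = 0.5055
σ²_T = Σσ²ᵢ + 2·Σσ_ij = 5.0752 + 2 × 2.4839 = 10.0430
α = (3/2)·(1 − 5.0752/10.0430) = 0.742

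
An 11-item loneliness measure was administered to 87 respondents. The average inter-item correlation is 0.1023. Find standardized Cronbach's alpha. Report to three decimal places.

α = 0.556

Standardized α = k·r̄ / (1 + (k−1)·r̄) = 11 × 0.1023 / (1 + 10 × 0.1023)
  = 1.1253 / 2.0230 = 0.556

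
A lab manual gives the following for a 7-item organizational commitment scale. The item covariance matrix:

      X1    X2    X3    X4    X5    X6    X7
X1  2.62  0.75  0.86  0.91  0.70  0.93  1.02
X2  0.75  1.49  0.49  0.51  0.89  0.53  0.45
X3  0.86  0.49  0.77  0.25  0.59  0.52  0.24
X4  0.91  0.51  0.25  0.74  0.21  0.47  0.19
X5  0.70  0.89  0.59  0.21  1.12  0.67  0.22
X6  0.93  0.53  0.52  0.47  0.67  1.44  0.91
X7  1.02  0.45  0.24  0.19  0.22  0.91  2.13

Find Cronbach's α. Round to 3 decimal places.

Σσ²ᵢ = 2.62 + 1.49 + 0.77 + 0.74 + 1.12 + 1.44 + 2.13 = 10.31
Σ_{i<j} σ_ij = 12.31
total variance = 10.31 + 2 × 12.31 = 34.93
α = (k/(k−1))·(1 − Σσ²ᵢ/total variance) = (7/6)·(1 − 10.31/34.93) = 0.822

α = 0.822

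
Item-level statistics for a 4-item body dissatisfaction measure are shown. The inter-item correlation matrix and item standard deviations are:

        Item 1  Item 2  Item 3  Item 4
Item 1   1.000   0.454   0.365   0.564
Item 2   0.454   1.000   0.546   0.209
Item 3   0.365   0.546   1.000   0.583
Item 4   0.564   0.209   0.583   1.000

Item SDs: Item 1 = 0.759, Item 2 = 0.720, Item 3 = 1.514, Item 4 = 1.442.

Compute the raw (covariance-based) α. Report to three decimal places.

Σσ²ᵢ = 0.759² + 0.720² + 1.514² + 1.442² = 5.4660
Covariances σ_ij = r_ij · s_i · s_j:
  σ(Item 1,Item 2) = 0.454 × 0.759 × 0.720 = 0.2481
  σ(Item 1,Item 3) = 0.365 × 0.759 × 1.514 = 0.4194
  σ(Item 1,Item 4) = 0.564 × 0.759 × 1.442 = 0.6173
  σ(Item 2,Item 3) = 0.546 × 0.720 × 1.514 = 0.5952
  σ(Item 2,Item 4) = 0.209 × 0.720 × 1.442 = 0.2170
  σ(Item 3,Item 4) = 0.583 × 1.514 × 1.442 = 1.2728
σ²_T = Σσ²ᵢ + 2·Σσ_ij = 5.4660 + 2 × 3.3698 = 12.2056
α = (4/3)·(1 − 5.4660/12.2056) = 0.736

α = 0.736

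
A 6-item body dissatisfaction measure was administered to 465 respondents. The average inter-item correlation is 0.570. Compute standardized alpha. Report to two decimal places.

Standardized α = k·r̄ / (1 + (k−1)·r̄) = 6 × 0.570 / (1 + 5 × 0.570)
  = 3.4200 / 3.8500 = 0.89

standardized alpha = 0.89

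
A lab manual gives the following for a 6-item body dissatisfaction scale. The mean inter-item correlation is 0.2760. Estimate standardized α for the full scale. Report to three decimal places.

Standardized α = k·r̄ / (1 + (k−1)·r̄) = 6 × 0.2760 / (1 + 5 × 0.2760)
  = 1.6560 / 2.3800 = 0.696

α = 0.696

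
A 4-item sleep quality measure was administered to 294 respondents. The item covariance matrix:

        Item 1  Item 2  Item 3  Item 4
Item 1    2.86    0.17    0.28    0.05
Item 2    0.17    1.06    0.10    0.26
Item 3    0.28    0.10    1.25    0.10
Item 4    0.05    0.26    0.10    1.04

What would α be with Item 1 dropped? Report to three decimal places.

α = 0.323

Remaining items: Item 2, Item 3, Item 4 (k = 3).
Σσᵢ² = 1.06 + 1.25 + 1.04 = 3.35
Var(T) = 3.35 + 2 × 0.46 = 4.27
α (item deleted) = (3/2)·(1 − 3.35/4.27) = 0.323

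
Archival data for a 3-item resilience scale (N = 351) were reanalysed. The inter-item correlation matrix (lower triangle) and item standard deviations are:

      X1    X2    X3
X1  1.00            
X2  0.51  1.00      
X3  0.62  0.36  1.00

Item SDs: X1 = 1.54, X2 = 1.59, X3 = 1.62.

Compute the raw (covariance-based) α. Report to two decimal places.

α = 0.75

Σσ²ᵢ = 1.54² + 1.59² + 1.62² = 7.5241
Covariances σ_ij = r_ij · s_i · s_j:
  σ(X1,X2) = 0.51 × 1.54 × 1.59 = 1.2488
  σ(X1,X3) = 0.62 × 1.54 × 1.62 = 1.5468
  σ(X2,X3) = 0.36 × 1.59 × 1.62 = 0.9273
σ²_T = Σσ²ᵢ + 2·Σσ_ij = 7.5241 + 2 × 3.7229 = 14.9699
α = (3/2)·(1 − 7.5241/14.9699) = 0.75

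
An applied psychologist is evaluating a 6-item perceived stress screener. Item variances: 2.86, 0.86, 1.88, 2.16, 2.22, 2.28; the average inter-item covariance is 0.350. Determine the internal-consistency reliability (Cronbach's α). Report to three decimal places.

Σσ²ᵢ = 2.86 + 0.86 + 1.88 + 2.16 + 2.22 + 2.28 = 12.26
Sum of the 15 distinct covariances = 15 × 0.350 = 5.250
σ²_total = Σσ²ᵢ + 2·Σcov = 12.26 + 2 × 5.250 = 22.760
α = (6/5)·(1 − 12.26/22.760) = 0.554

α = 0.554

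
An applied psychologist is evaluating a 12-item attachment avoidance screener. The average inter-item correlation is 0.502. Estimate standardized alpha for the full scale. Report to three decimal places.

Standardized α = k·r̄ / (1 + (k−1)·r̄) = 12 × 0.502 / (1 + 11 × 0.502)
  = 6.0240 / 6.5220 = 0.924

α = 0.924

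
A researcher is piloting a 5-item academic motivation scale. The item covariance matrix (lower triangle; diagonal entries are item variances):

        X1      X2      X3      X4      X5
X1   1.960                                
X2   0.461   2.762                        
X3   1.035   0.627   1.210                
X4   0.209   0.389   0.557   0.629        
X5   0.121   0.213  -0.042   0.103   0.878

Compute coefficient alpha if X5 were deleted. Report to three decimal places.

Remaining items: X1, X2, X3, X4 (k = 4).
Σσ²ᵢ = 1.960 + 2.762 + 1.210 + 0.629 = 6.561
σ²_total = 6.561 + 2 × 3.278 = 13.117
α (item deleted) = (4/3)·(1 − 6.561/13.117) = 0.666

coefficient alpha = 0.666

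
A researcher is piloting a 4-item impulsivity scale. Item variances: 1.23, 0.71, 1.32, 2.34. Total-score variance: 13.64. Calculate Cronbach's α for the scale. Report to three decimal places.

α = 0.786

sum of item variances = 1.23 + 0.71 + 1.32 + 2.34 = 5.60
α = (k/(k−1))·(1 − sum of item variances/σ²_T) = (4/3)·(1 − 5.60/13.64) = 0.786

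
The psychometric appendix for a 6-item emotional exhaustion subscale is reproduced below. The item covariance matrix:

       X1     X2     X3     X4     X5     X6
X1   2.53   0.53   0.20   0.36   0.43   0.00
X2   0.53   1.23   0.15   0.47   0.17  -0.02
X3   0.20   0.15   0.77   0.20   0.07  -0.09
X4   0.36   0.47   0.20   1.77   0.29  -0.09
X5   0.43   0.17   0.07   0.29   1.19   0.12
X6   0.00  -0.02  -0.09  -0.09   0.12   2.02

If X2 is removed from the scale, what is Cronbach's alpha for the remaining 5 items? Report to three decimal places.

α = 0.331

Remaining items: X1, X3, X4, X5, X6 (k = 5).
Σσᵢ² = 2.53 + 0.77 + 1.77 + 1.19 + 2.02 = 8.28
σ²_T = 8.28 + 2 × 1.49 = 11.26
α (item deleted) = (5/4)·(1 − 8.28/11.26) = 0.331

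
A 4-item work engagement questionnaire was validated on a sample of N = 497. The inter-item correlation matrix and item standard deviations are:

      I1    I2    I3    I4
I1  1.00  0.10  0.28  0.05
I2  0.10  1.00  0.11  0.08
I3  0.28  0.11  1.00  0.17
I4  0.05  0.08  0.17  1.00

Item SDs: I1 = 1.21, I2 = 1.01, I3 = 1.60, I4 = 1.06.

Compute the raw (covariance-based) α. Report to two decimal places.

α = 0.39

Σσ²ᵢ = 1.21² + 1.01² + 1.60² + 1.06² = 6.1678
Covariances σ_ij = r_ij · s_i · s_j:
  σ(I1,I2) = 0.10 × 1.21 × 1.01 = 0.1222
  σ(I1,I3) = 0.28 × 1.21 × 1.60 = 0.5421
  σ(I1,I4) = 0.05 × 1.21 × 1.06 = 0.0641
  σ(I2,I3) = 0.11 × 1.01 × 1.60 = 0.1778
  σ(I2,I4) = 0.08 × 1.01 × 1.06 = 0.0856
  σ(I3,I4) = 0.17 × 1.60 × 1.06 = 0.2883
σ²_T = Σσ²ᵢ + 2·Σσ_ij = 6.1678 + 2 × 1.2801 = 8.7280
α = (4/3)·(1 − 6.1678/8.7280) = 0.39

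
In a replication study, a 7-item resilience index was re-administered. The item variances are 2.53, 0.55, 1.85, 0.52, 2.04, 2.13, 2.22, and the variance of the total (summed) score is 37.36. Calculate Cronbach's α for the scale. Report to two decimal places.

Cronbach's α = 0.80

ΣVar(i) = 2.53 + 0.55 + 1.85 + 0.52 + 2.04 + 2.13 + 2.22 = 11.84
α = (k/(k−1))·(1 − ΣVar(i)/σ²_T) = (7/6)·(1 − 11.84/37.36) = 0.80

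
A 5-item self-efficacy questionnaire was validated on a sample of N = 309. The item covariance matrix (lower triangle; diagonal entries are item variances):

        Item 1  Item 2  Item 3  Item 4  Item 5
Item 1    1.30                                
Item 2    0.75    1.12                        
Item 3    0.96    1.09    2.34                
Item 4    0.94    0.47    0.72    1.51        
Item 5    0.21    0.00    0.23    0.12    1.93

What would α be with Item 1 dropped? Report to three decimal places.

α = 0.577

Remaining items: Item 2, Item 3, Item 4, Item 5 (k = 4).
ΣVar(i) = 1.12 + 2.34 + 1.51 + 1.93 = 6.90
σ²_T = 6.90 + 2 × 2.63 = 12.16
α (item deleted) = (4/3)·(1 − 6.90/12.16) = 0.577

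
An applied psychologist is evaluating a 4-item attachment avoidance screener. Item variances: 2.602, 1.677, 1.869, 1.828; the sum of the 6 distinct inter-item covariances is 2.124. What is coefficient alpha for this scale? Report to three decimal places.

α = 0.463

Σσᵢ² = 2.602 + 1.677 + 1.869 + 1.828 = 7.976
Sum of distinct covariances = 2.124
total variance = Σσᵢ² + 2·Σcov = 7.976 + 2 × 2.124 = 12.224
α = (4/3)·(1 − 7.976/12.224) = 0.463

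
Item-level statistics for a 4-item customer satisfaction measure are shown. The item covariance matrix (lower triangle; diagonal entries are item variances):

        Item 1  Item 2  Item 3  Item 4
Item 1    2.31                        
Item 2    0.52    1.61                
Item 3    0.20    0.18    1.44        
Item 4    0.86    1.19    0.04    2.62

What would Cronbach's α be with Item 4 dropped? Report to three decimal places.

Remaining items: Item 1, Item 2, Item 3 (k = 3).
Σσ²ᵢ = 2.31 + 1.61 + 1.44 = 5.36
total variance = 5.36 + 2 × 0.90 = 7.16
α (item deleted) = (3/2)·(1 − 5.36/7.16) = 0.377

Cronbach's α = 0.377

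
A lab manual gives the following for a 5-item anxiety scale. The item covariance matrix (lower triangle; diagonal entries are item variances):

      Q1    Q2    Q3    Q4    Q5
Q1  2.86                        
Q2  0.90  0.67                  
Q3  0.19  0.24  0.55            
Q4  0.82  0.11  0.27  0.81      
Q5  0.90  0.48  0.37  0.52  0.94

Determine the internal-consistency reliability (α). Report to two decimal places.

α = 0.78

Σσᵢ² = 2.86 + 0.67 + 0.55 + 0.81 + 0.94 = 5.83
Σ_{i<j} σ_ij = 4.80
Var(T) = 5.83 + 2 × 4.80 = 15.43
α = (k/(k−1))·(1 − Σσᵢ²/Var(T)) = (5/4)·(1 − 5.83/15.43) = 0.78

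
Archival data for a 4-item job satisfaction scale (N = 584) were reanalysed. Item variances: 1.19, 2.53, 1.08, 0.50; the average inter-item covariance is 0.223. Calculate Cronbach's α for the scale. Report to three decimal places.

ΣVar(i) = 1.19 + 2.53 + 1.08 + 0.50 = 5.30
Sum of the 6 distinct covariances = 6 × 0.223 = 1.338
Var(T) = ΣVar(i) + 2·Σcov = 5.30 + 2 × 1.338 = 7.976
α = (4/3)·(1 − 5.30/7.976) = 0.447

α = 0.447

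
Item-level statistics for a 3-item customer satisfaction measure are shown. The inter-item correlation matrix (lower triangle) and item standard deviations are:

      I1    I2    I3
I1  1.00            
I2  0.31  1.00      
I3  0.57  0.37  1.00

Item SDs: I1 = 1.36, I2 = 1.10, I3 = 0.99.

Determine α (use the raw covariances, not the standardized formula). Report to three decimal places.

α = 0.671

Σσ²ᵢ = 1.36² + 1.10² + 0.99² = 4.0397
Covariances σ_ij = r_ij · s_i · s_j:
  σ(I1,I2) = 0.31 × 1.36 × 1.10 = 0.4638
  σ(I1,I3) = 0.57 × 1.36 × 0.99 = 0.7674
  σ(I2,I3) = 0.37 × 1.10 × 0.99 = 0.4029
σ²_T = Σσ²ᵢ + 2·Σσ_ij = 4.0397 + 2 × 1.6341 = 7.3079
α = (3/2)·(1 − 4.0397/7.3079) = 0.671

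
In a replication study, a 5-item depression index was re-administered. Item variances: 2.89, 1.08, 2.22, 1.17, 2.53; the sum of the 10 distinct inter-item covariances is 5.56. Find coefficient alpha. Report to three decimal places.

sum of item variances = 2.89 + 1.08 + 2.22 + 1.17 + 2.53 = 9.89
Sum of distinct covariances = 5.56
σ²_T = sum of item variances + 2·Σcov = 9.89 + 2 × 5.56 = 21.01
α = (5/4)·(1 − 9.89/21.01) = 0.662

α = 0.662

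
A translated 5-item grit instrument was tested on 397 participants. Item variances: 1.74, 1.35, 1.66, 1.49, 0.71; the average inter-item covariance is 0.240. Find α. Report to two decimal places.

sum of item variances = 1.74 + 1.35 + 1.66 + 1.49 + 0.71 = 6.95
Sum of the 10 distinct covariances = 10 × 0.240 = 2.400
σ²_total = sum of item variances + 2·Σcov = 6.95 + 2 × 2.400 = 11.750
α = (5/4)·(1 − 6.95/11.750) = 0.51

α = 0.51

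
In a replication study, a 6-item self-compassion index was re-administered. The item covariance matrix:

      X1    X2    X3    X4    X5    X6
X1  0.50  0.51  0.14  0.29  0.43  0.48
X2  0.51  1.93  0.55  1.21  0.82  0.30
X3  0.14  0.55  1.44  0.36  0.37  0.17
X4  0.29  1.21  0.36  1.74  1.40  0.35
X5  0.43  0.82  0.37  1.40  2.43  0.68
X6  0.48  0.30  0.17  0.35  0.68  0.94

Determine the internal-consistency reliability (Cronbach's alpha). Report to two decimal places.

Σσ²ᵢ = 0.50 + 1.93 + 1.44 + 1.74 + 2.43 + 0.94 = 8.98
Sum of the distinct covariances = 8.06
Var(T) = 8.98 + 2 × 8.06 = 25.10
α = (k/(k−1))·(1 − Σσ²ᵢ/Var(T)) = (6/5)·(1 − 8.98/25.10) = 0.77

Cronbach's alpha = 0.77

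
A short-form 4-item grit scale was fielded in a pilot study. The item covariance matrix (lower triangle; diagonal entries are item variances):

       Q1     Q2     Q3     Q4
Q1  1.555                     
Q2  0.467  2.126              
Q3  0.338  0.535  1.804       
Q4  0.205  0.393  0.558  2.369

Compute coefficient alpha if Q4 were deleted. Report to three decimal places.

Remaining items: Q1, Q2, Q3 (k = 3).
ΣVar(i) = 1.555 + 2.126 + 1.804 = 5.485
σ²_total = 5.485 + 2 × 1.340 = 8.165
α (item deleted) = (3/2)·(1 − 5.485/8.165) = 0.492

α = 0.492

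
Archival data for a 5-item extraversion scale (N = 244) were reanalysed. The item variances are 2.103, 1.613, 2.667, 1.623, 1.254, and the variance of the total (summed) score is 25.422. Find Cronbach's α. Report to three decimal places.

Cronbach's α = 0.795

Σσᵢ² = 2.103 + 1.613 + 2.667 + 1.623 + 1.254 = 9.260
α = (k/(k−1))·(1 − Σσᵢ²/total variance) = (5/4)·(1 − 9.260/25.422) = 0.795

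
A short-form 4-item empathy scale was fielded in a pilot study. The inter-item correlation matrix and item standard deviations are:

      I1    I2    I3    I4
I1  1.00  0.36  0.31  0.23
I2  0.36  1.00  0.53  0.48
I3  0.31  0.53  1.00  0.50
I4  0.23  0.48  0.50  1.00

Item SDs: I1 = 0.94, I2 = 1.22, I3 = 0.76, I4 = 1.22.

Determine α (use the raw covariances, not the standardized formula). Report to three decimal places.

Σσ²ᵢ = 0.94² + 1.22² + 0.76² + 1.22² = 4.4380
Covariances σ_ij = r_ij · s_i · s_j:
  σ(I1,I2) = 0.36 × 0.94 × 1.22 = 0.4128
  σ(I1,I3) = 0.31 × 0.94 × 0.76 = 0.2215
  σ(I1,I4) = 0.23 × 0.94 × 1.22 = 0.2638
  σ(I2,I3) = 0.53 × 1.22 × 0.76 = 0.4914
  σ(I2,I4) = 0.48 × 1.22 × 1.22 = 0.7144
  σ(I3,I4) = 0.50 × 0.76 × 1.22 = 0.4636
σ²_T = Σσ²ᵢ + 2·Σσ_ij = 4.4380 + 2 × 2.5675 = 9.5730
α = (4/3)·(1 − 4.4380/9.5730) = 0.715

α = 0.715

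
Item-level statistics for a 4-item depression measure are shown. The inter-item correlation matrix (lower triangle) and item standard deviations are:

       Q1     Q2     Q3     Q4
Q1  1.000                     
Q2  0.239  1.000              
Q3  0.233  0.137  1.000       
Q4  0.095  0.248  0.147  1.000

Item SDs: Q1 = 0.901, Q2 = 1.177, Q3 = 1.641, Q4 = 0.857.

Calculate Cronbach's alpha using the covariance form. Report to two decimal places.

Cronbach's alpha = 0.44

Σσ²ᵢ = 0.901² + 1.177² + 1.641² + 0.857² = 5.6245
Covariances σ_ij = r_ij · s_i · s_j:
  σ(Q1,Q2) = 0.239 × 0.901 × 1.177 = 0.2535
  σ(Q1,Q3) = 0.233 × 0.901 × 1.641 = 0.3445
  σ(Q1,Q4) = 0.095 × 0.901 × 0.857 = 0.0734
  σ(Q2,Q3) = 0.137 × 1.177 × 1.641 = 0.2646
  σ(Q2,Q4) = 0.248 × 1.177 × 0.857 = 0.2502
  σ(Q3,Q4) = 0.147 × 1.641 × 0.857 = 0.2067
σ²_T = Σσ²ᵢ + 2·Σσ_ij = 5.6245 + 2 × 1.3929 = 8.4103
α = (4/3)·(1 − 5.6245/8.4103) = 0.44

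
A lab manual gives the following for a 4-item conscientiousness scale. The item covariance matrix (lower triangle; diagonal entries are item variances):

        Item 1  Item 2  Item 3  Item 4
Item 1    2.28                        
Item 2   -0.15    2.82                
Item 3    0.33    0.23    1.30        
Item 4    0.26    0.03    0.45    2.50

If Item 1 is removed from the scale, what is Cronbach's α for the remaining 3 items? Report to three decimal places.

Remaining items: Item 2, Item 3, Item 4 (k = 3).
Σσᵢ² = 2.82 + 1.30 + 2.50 = 6.62
total variance = 6.62 + 2 × 0.71 = 8.04
α (item deleted) = (3/2)·(1 − 6.62/8.04) = 0.265

Cronbach's α = 0.265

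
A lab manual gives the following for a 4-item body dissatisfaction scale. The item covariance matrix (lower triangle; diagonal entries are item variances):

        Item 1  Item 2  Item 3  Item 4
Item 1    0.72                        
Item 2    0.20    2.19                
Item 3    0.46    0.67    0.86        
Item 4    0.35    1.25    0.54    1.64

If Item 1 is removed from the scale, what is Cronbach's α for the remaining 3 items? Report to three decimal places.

Remaining items: Item 2, Item 3, Item 4 (k = 3).
sum of item variances = 2.19 + 0.86 + 1.64 = 4.69
σ²_total = 4.69 + 2 × 2.46 = 9.61
α (item deleted) = (3/2)·(1 − 4.69/9.61) = 0.768

α = 0.768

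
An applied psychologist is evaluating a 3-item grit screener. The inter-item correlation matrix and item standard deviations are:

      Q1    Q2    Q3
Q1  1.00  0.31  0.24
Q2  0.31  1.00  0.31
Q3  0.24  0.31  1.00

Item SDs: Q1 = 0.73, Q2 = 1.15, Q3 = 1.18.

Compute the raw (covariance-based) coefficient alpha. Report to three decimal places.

Σσ²ᵢ = 0.73² + 1.15² + 1.18² = 3.2478
Covariances σ_ij = r_ij · s_i · s_j:
  σ(Q1,Q2) = 0.31 × 0.73 × 1.15 = 0.2602
  σ(Q1,Q3) = 0.24 × 0.73 × 1.18 = 0.2067
  σ(Q2,Q3) = 0.31 × 1.15 × 1.18 = 0.4207
σ²_T = Σσ²ᵢ + 2·Σσ_ij = 3.2478 + 2 × 0.8876 = 5.0230
α = (3/2)·(1 − 3.2478/5.0230) = 0.530

coefficient alpha = 0.530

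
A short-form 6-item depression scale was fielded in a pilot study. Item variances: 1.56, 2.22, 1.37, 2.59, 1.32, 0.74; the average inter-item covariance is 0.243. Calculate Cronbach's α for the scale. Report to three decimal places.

Σσ²ᵢ = 1.56 + 2.22 + 1.37 + 2.59 + 1.32 + 0.74 = 9.80
Sum of the 15 distinct covariances = 15 × 0.243 = 3.645
Var(T) = Σσ²ᵢ + 2·Σcov = 9.80 + 2 × 3.645 = 17.090
α = (6/5)·(1 − 9.80/17.090) = 0.512

α = 0.512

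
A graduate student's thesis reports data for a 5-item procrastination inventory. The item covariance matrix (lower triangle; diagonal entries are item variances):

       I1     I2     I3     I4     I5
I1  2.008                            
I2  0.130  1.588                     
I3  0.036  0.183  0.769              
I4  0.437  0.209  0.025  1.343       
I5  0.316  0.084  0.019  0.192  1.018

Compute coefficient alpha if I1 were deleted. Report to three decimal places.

α = 0.309

Remaining items: I2, I3, I4, I5 (k = 4).
ΣVar(i) = 1.588 + 0.769 + 1.343 + 1.018 = 4.718
total variance = 4.718 + 2 × 0.712 = 6.142
α (item deleted) = (4/3)·(1 − 4.718/6.142) = 0.309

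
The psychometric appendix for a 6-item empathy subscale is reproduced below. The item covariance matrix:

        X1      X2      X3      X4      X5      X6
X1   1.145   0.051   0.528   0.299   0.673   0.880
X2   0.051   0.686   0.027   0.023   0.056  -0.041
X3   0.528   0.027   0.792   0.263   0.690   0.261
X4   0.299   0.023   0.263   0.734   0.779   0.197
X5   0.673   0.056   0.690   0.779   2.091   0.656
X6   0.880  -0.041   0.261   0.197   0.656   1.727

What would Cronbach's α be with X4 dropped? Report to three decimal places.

Cronbach's α = 0.675

Remaining items: X1, X2, X3, X5, X6 (k = 5).
sum of item variances = 1.145 + 0.686 + 0.792 + 2.091 + 1.727 = 6.441
total variance = 6.441 + 2 × 3.781 = 14.003
α (item deleted) = (5/4)·(1 − 6.441/14.003) = 0.675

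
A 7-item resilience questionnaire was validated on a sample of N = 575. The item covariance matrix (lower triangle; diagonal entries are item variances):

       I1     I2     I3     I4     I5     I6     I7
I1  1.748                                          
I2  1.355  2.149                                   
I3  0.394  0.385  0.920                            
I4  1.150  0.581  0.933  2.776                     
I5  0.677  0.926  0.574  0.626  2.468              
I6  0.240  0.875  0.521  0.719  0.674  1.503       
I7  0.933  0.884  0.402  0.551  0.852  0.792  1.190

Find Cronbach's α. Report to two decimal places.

Cronbach's α = 0.82

Σσ²ᵢ = 1.748 + 2.149 + 0.920 + 2.776 + 2.468 + 1.503 + 1.190 = 12.754
Σ_{i<j} σ_ij = 15.044
σ²_total = 12.754 + 2 × 15.044 = 42.842
α = (k/(k−1))·(1 − Σσ²ᵢ/σ²_total) = (7/6)·(1 − 12.754/42.842) = 0.82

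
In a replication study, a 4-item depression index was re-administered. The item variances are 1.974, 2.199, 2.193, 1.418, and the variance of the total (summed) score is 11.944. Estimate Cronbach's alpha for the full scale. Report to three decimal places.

α = 0.464

Σσᵢ² = 1.974 + 2.199 + 2.193 + 1.418 = 7.784
α = (k/(k−1))·(1 − Σσᵢ²/total variance) = (4/3)·(1 − 7.784/11.944) = 0.464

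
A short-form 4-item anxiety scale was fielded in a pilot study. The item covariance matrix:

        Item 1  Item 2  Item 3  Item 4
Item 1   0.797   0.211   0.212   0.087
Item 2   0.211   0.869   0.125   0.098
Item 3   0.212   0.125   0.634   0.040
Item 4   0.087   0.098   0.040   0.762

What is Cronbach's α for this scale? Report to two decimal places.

Σσ²ᵢ = 0.797 + 0.869 + 0.634 + 0.762 = 3.062
Sum of the distinct covariances = 0.773
σ²_total = 3.062 + 2 × 0.773 = 4.608
α = (k/(k−1))·(1 − Σσ²ᵢ/σ²_total) = (4/3)·(1 − 3.062/4.608) = 0.45

α = 0.45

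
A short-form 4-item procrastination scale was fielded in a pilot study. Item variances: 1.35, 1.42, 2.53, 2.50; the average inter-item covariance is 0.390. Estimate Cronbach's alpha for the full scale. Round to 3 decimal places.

sum of item variances = 1.35 + 1.42 + 2.53 + 2.50 = 7.80
Sum of the 6 distinct covariances = 6 × 0.390 = 2.340
σ²_T = sum of item variances + 2·Σcov = 7.80 + 2 × 2.340 = 12.480
α = (4/3)·(1 − 7.80/12.480) = 0.500

Cronbach's alpha = 0.500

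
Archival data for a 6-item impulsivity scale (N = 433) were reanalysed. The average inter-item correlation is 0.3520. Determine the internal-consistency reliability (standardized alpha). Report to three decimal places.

Standardized α = k·r̄ / (1 + (k−1)·r̄) = 6 × 0.3520 / (1 + 5 × 0.3520)
  = 2.1120 / 2.7600 = 0.765

α = 0.765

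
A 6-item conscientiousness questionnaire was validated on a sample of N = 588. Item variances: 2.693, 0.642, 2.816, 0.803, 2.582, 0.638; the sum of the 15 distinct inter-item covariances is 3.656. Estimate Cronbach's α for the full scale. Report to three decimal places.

α = 0.502

sum of item variances = 2.693 + 0.642 + 2.816 + 0.803 + 2.582 + 0.638 = 10.174
Sum of distinct covariances = 3.656
total variance = sum of item variances + 2·Σcov = 10.174 + 2 × 3.656 = 17.486
α = (6/5)·(1 − 10.174/17.486) = 0.502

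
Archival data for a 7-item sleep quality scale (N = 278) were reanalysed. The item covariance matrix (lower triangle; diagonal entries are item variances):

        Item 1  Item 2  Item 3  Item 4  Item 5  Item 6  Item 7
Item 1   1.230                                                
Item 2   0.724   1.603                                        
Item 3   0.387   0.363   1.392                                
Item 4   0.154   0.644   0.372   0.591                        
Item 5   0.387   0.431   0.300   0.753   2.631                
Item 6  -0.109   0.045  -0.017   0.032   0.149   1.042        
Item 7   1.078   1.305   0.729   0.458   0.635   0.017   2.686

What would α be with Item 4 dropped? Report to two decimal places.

α = 0.66

Remaining items: Item 1, Item 2, Item 3, Item 5, Item 6, Item 7 (k = 6).
sum of item variances = 1.230 + 1.603 + 1.392 + 2.631 + 1.042 + 2.686 = 10.584
σ²_total = 10.584 + 2 × 6.424 = 23.432
α (item deleted) = (6/5)·(1 − 10.584/23.432) = 0.66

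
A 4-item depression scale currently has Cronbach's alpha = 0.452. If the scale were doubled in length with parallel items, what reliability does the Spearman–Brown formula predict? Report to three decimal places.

predicted reliability = 0.623

Length factor m = 2
α' = m·α / (1 + (m−1)·α)
   = 2 × 0.452 / (1 + (2 − 1) × 0.452)
   = 0.9040 / 1.4520 = 0.623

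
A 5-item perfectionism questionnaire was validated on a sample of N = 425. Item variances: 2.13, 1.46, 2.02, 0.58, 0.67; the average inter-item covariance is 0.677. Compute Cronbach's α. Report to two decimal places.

Σσ²ᵢ = 2.13 + 1.46 + 2.02 + 0.58 + 0.67 = 6.86
Sum of the 10 distinct covariances = 10 × 0.677 = 6.770
Var(T) = Σσ²ᵢ + 2·Σcov = 6.86 + 2 × 6.770 = 20.400
α = (5/4)·(1 − 6.86/20.400) = 0.83

α = 0.83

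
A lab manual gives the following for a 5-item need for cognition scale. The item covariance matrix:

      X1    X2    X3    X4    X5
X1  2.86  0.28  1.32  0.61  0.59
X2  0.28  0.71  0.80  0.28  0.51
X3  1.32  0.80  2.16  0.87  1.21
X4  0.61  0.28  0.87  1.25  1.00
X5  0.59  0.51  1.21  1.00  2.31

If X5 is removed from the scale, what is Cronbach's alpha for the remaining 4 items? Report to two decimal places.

Remaining items: X1, X2, X3, X4 (k = 4).
Σσ²ᵢ = 2.86 + 0.71 + 2.16 + 1.25 = 6.98
total variance = 6.98 + 2 × 4.16 = 15.30
α (item deleted) = (4/3)·(1 − 6.98/15.30) = 0.73

α = 0.73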